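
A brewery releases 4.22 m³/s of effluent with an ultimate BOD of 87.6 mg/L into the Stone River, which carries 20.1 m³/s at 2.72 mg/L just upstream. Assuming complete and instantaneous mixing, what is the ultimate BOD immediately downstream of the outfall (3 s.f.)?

Flow-weighted mixing: C = (Q_r C_r + Q_w C_w)/(Q_r + Q_w)
= (20.1×2.72 + 4.22×87.6)/(20.1 + 4.22) = 424.3/24.32 = 17.45 mg/L.

17.4 mg/L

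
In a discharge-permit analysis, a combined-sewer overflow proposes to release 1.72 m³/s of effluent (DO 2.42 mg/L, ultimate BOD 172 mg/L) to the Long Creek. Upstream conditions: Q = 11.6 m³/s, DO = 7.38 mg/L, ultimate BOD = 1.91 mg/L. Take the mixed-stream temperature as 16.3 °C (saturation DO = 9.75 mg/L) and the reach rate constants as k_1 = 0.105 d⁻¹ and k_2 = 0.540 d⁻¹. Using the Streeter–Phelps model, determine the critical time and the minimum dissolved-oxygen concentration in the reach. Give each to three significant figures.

Mixed DO = (11.6×7.38 + 1.72×2.42)/(11.6+1.72) = 89.77/13.32 = 6.740 mg/L.
Mixed L₀ = (11.6×1.91 + 1.72×172)/(13.32) = 318.0/13.32 = 23.87 mg/L.
Initial deficit D₀ = C_s − DO₀ = 9.75 − 6.740 = 3.010 mg/L.
t_c = (1/0.4350) ln[(0.540/0.105)(1 − 3.010×0.4350/(0.105×23.87))] = 2.299 × ln(2.456) = 2.066 d.
D_c = (0.105/0.540) × 23.87 × e^(−0.105×2.066) = 0.1944 × 23.87 × 0.8050 = 3.737 mg/L.
Minimum DO = 9.75 − 3.737 = 6.013 mg/L.

t_c ≈ 2.07 d; minimum DO ≈ 6.01 mg/L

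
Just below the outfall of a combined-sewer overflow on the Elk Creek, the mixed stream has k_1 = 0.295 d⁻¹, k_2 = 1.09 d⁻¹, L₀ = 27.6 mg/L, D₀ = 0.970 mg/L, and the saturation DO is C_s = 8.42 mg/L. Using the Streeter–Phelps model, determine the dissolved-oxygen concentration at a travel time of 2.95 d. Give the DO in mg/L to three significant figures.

k_1 L₀/(k_2−k_1) = 0.295×27.6/(1.09−0.295) = 8.142/0.7950 = 10.24 mg/L.
e^(−k_1 t) = e^(−0.295×2.950) = 0.4188; e^(−k_2 t) = e^(−1.09×2.950) = 0.04014.
D = 10.24 × (0.4188 − 0.04014) + 0.970 × 0.04014 = 3.879 + 0.03893 = 3.918 mg/L.
DO = C_s − D = 8.42 − 3.918 = 4.502 mg/L.

DO ≈ 4.50 mg/L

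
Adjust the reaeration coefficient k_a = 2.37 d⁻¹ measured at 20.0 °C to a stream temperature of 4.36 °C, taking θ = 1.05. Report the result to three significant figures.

k_a(T₂) = k_a(T₁) · θ^(T₂−T₁) = 2.37 × 1.05^(4.36−20.0)
= 2.37 × 1.05^-15.6 = 2.37 × 0.4662 = 1.105 d⁻¹.

k_a ≈ 1.10 d⁻¹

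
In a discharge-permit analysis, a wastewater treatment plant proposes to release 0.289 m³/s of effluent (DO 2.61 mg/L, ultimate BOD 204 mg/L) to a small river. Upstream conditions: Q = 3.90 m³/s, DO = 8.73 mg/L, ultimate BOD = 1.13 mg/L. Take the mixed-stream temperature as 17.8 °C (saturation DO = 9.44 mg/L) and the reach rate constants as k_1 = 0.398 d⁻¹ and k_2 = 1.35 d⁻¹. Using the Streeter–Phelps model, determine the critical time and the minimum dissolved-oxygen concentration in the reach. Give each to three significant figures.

Mixed DO = (3.90×8.73 + 0.289×2.61)/(3.90+0.289) = 34.80/4.189 = 8.308 mg/L.
Mixed L₀ = (3.90×1.13 + 0.289×204)/(4.189) = 63.36/4.189 = 15.13 mg/L.
Initial deficit D₀ = C_s − DO₀ = 9.44 − 8.308 = 1.132 mg/L.
t_c = (1/0.9520) ln[(1.35/0.398)(1 − 1.132×0.9520/(0.398×15.13))] = 1.050 × ln(2.785) = 1.076 d.
D_c = (0.398/1.35) × 15.13 × e^(−0.398×1.076) = 0.2948 × 15.13 × 0.6517 = 2.906 mg/L.
Minimum DO = 9.44 − 2.906 = 6.534 mg/L.

t_c ≈ 1.08 d; minimum DO ≈ 6.53 mg/L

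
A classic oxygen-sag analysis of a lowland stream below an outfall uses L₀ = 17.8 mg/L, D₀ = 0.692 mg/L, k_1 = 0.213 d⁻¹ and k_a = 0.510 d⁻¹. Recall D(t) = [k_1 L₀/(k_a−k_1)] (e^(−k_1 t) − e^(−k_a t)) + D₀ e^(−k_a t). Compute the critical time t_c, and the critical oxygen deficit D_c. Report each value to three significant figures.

At the critical point dD/dt = 0, so k_1 L₀ e^(−k_1 t) = k_a D. Substituting D(t) from the Streeter–Phelps equation and solving for t gives
t_c = ln[(k_a/k_1)(1 − D₀(k_a−k_1)/(k_1 L₀))] / (k_a−k_1).
Here k_a−k_1 = 0.2970 d⁻¹ and 1 − D₀(k_a−k_1)/(k_1 L₀) = 1 − 0.692×0.2970/(0.213×17.8) = 0.9458, so
t_c = ln(2.394 × 0.9458) / 0.2970 = 0.8174 / 0.2970 = 2.752 d.
D_c = (k_1/k_a) L₀ e^(−k_1 t_c) = (0.213/0.510) × 17.8 × e^(−0.213×2.752) = 0.4176 × 17.8 × 0.5564 = 4.137 mg/L.

t_c ≈ 2.75 d; D_c ≈ 4.14 mg/L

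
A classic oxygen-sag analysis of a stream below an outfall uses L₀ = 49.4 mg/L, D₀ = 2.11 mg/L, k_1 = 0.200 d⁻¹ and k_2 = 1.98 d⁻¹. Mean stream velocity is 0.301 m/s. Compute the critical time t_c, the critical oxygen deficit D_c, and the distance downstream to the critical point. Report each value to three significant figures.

At the critical point dD/dt = 0, so k_1 L₀ e^(−k_1 t) = k_2 D. Substituting D(t) from the Streeter–Phelps equation and solving for t gives
t_c = ln[(k_2/k_1)(1 − D₀(k_2−k_1)/(k_1 L₀))] / (k_2−k_1).
Here k_2−k_1 = 1.780 d⁻¹ and 1 − D₀(k_2−k_1)/(k_1 L₀) = 1 − 2.11×1.780/(0.200×49.4) = 0.6199, so
t_c = ln(9.900 × 0.6199) / 1.780 = 1.814 / 1.780 = 1.019 d.
D_c = (k_1/k_2) L₀ e^(−k_1 t_c) = (0.200/1.98) × 49.4 × e^(−0.200×1.019) = 0.1010 × 49.4 × 0.8156 = 4.070 mg/L.
x_c = v t_c = 0.301 m/s × 1.019 d × 86400 s/d = 26510 m ≈ 26.5 km.

t_c ≈ 1.02 d; D_c ≈ 4.07 mg/L; x_c ≈ 26.5 km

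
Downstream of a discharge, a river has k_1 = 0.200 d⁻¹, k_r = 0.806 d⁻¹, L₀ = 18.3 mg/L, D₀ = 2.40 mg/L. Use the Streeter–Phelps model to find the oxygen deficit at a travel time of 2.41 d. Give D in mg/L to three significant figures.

k_1 L₀/(k_r−k_1) = 0.200×18.3/(0.806−0.200) = 3.660/0.6060 = 6.040 mg/L.
e^(−k_1 t) = e^(−0.200×2.410) = 0.6175; e^(−k_r t) = e^(−0.806×2.410) = 0.1434.
D = 6.040 × (0.6175 − 0.1434) + 2.40 × 0.1434 = 2.864 + 0.3440 = 3.208 mg/L.

D ≈ 3.21 mg/L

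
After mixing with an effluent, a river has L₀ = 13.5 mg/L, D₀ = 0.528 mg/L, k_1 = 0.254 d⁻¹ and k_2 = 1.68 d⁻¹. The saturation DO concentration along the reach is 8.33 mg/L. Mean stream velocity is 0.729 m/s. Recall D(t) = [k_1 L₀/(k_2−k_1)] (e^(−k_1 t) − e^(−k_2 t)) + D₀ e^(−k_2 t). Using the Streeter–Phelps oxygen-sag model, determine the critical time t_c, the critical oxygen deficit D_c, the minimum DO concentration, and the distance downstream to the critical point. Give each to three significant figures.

t_c ≈ 1.15 d; D_c ≈ 1.52 mg/L; min DO ≈ 6.81 mg/L; x_c ≈ 72.5 km

With k_2/k_1 = 6.614 and 1 − D₀(k_2−k_1)/(k_1 L₀) = 0.7804,
t_c = ln(6.614 × 0.7804) / (1.68 − 0.254) = ln(5.162) / 1.426 = 1.641/1.426 = 1.151 d.
L(t_c) = L₀ e^(−k_1 t_c) = 13.5 × 0.7465 = 10.08 mg/L, and at the critical point k_2 D_c = k_1 L, so D_c = (0.254/1.68) × 10.08 = 1.524 mg/L.
Minimum DO = C_s − D_c = 8.33 − 1.524 = 6.806 mg/L.
x_c = v t_c = 0.729 m/s × 1.151 d × 86400 s/d = 72500 m ≈ 72.5 km.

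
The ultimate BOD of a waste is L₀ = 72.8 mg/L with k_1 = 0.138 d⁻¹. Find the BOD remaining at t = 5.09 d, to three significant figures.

L_t = L₀ e^(−k_1 t) = 72.8 × e^(−0.138×5.09) = 72.8 × 0.4954 = 36.06 mg/L.

L ≈ 36.1 mg/L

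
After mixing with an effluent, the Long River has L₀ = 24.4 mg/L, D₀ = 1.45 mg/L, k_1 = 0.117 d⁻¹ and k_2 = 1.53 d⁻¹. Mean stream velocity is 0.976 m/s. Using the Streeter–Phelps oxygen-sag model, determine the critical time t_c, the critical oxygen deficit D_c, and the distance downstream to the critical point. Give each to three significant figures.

t_c = [1/(k_2−k_1)] ln[(k_2/k_1)(1 − D₀(k_2−k_1)/(k_1 L₀))]
= [1/(1.53−0.117)] ln[(1.53/0.117)(1 − 1.45×1.413/(0.117×24.4))]
= (1/1.413) ln[13.08 × 0.2823] = 0.7077 × ln(3.692) = 0.7077 × 1.306 = 0.9244 d.
D_c = (k_1/k_2) L₀ e^(−k_1 t_c) = (0.117/1.53) × 24.4 × e^(−0.117×0.9244) = 0.07647 × 24.4 × 0.8975 = 1.675 mg/L.
x_c = v t_c = 0.976 m/s × 0.9244 d × 86400 s/d = 77950 m ≈ 77.9 km.

t_c ≈ 0.924 d; D_c ≈ 1.67 mg/L; x_c ≈ 77.9 km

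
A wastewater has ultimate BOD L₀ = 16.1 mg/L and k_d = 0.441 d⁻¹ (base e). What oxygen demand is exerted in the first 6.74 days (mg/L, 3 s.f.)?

y ≈ 15.3 mg/L

y_t = L₀(1 − e^(−k_d t)) = 16.1 × (1 − e^(−0.441×6.74))
= 16.1 × (1 − 0.05118) = 16.1 × 0.9488 = 15.28 mg/L.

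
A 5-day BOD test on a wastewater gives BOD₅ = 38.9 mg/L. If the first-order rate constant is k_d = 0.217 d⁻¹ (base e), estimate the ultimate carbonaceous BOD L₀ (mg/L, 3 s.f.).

L₀ ≈ 58.8 mg/L

BOD₅ = L₀(1 − e^(−5k_d)) ⇒ L₀ = BOD₅ / (1 − e^(−5×0.217))
= 38.9 / (1 − 0.3379) = 38.9 / 0.6621 = 58.75 mg/L.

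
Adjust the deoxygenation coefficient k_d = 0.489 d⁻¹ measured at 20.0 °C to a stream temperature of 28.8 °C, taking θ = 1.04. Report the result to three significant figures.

k_d ≈ 0.691 d⁻¹

k_d(T₂) = k_d(T₁) · θ^(T₂−T₁) = 0.489 × 1.04^(28.8−20.0)
= 0.489 × 1.04^8.80 = 0.489 × 1.412 = 0.6906 d⁻¹.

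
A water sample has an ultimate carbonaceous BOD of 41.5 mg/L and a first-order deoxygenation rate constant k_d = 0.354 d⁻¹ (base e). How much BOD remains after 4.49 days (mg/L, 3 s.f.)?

L ≈ 8.47 mg/L

L_t = L₀ e^(−k_d t) = 41.5 × e^(−0.354×4.49) = 41.5 × 0.2040 = 8.467 mg/L.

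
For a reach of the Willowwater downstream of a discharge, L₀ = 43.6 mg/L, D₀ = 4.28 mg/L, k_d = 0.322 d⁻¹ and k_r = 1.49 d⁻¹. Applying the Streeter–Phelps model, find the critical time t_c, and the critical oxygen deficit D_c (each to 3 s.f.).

t_c ≈ 0.935 d; D_c ≈ 6.97 mg/L

With k_r/k_d = 4.627 and 1 − D₀(k_r−k_d)/(k_d L₀) = 0.6439,
t_c = ln(4.627 × 0.6439) / (1.49 − 0.322) = ln(2.980) / 1.168 = 1.092/1.168 = 0.9348 d.
L(t_c) = L₀ e^(−k_d t_c) = 43.6 × 0.7401 = 32.27 mg/L, and at the critical point k_r D_c = k_d L, so D_c = (0.322/1.49) × 32.27 = 6.973 mg/L.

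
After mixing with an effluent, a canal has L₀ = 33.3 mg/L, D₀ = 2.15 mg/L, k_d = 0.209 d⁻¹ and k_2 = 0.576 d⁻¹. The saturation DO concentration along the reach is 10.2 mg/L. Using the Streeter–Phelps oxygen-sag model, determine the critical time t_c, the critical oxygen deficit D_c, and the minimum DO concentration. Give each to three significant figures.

With k_2/k_d = 2.756 and 1 − D₀(k_2−k_d)/(k_d L₀) = 0.8866,
t_c = ln(2.756 × 0.8866) / (0.576 − 0.209) = ln(2.444) / 0.3670 = 0.8934/0.3670 = 2.434 d.
L(t_c) = L₀ e^(−k_d t_c) = 33.3 × 0.6012 = 20.02 mg/L, and at the critical point k_2 D_c = k_d L, so D_c = (0.209/0.576) × 20.02 = 7.264 mg/L.
Minimum DO = C_s − D_c = 10.2 − 7.264 = 2.936 mg/L.

t_c ≈ 2.43 d; D_c ≈ 7.26 mg/L; min DO ≈ 2.94 mg/L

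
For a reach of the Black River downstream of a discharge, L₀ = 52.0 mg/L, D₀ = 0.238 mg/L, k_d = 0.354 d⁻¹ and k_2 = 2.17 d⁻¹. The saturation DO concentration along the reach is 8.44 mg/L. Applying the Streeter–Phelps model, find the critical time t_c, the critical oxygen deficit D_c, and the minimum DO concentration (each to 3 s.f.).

t_c ≈ 0.985 d; D_c ≈ 5.98 mg/L; min DO ≈ 2.46 mg/L

t_c = [1/(k_2−k_d)] ln[(k_2/k_d)(1 − D₀(k_2−k_d)/(k_d L₀))]
= [1/(2.17−0.354)] ln[(2.17/0.354)(1 − 0.238×1.816/(0.354×52.0))]
= (1/1.816) ln[6.130 × 0.9765] = 0.5507 × ln(5.986) = 0.5507 × 1.789 = 0.9854 d.
L(t_c) = L₀ e^(−k_d t_c) = 52.0 × 0.7055 = 36.69 mg/L, and at the critical point k_2 D_c = k_d L, so D_c = (0.354/2.17) × 36.69 = 5.985 mg/L.
Minimum DO = C_s − D_c = 8.44 − 5.985 = 2.455 mg/L.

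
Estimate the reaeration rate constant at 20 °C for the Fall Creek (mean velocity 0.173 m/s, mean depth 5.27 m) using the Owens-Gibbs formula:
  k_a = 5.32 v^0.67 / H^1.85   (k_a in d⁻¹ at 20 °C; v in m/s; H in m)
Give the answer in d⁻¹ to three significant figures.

k_a ≈ 0.0759 d⁻¹

k_a = 5.32 × 0.173^0.67 / 5.27^1.85 = 5.32 × 0.3087 / 21.64 = 0.07587 d⁻¹.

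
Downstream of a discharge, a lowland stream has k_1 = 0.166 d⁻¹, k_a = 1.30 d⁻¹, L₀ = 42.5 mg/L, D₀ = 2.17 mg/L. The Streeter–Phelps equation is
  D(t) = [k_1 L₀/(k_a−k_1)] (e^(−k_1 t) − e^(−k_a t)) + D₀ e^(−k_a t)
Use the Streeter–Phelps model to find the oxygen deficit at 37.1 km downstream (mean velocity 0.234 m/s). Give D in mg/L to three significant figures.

D ≈ 4.21 mg/L

Travel time t = x/v = 37.1 km / (0.234 m/s) = 37100 m / 0.234 m/s = 158500 s = 1.835 d.
k_1 L₀/(k_a−k_1) = 0.166×42.5/(1.30−0.166) = 7.055/1.134 = 6.221 mg/L.
e^(−k_1 t) = e^(−0.166×1.835) = 0.7374; e^(−k_a t) = e^(−1.30×1.835) = 0.09204.
D = 6.221 × (0.7374 − 0.09204) + 2.17 × 0.09204 = 4.015 + 0.1997 = 4.215 mg/L.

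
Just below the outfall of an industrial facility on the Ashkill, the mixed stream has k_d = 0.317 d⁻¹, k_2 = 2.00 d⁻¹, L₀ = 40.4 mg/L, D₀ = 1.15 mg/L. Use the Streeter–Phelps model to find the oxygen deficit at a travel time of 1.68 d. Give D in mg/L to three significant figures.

D ≈ 4.24 mg/L

k_d L₀/(k_2−k_d) = 0.317×40.4/(2.00−0.317) = 12.81/1.683 = 7.610 mg/L.
e^(−k_d t) = e^(−0.317×1.680) = 0.5871; e^(−k_2 t) = e^(−2.00×1.680) = 0.03474.
D = 7.610 × (0.5871 − 0.03474) + 1.15 × 0.03474 = 4.203 + 0.03995 = 4.243 mg/L.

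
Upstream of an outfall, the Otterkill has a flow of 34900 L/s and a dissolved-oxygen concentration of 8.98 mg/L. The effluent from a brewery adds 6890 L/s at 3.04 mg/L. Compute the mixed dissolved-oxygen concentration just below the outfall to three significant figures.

8.00 mg/L

Flow-weighted mixing: C = (Q_r C_r + Q_w C_w)/(Q_r + Q_w)
= (34900×8.98 + 6890×3.04)/(34900 + 6890) = 334300/41790 = 8.001 mg/L.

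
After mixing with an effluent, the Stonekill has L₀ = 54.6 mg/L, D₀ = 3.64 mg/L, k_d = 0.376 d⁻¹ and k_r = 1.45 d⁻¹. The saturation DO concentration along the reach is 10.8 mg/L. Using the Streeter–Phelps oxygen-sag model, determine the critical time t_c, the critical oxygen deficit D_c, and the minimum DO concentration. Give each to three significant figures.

t_c ≈ 1.06 d; D_c ≈ 9.50 mg/L; min DO ≈ 1.30 mg/L

With k_r/k_d = 3.856 and 1 − D₀(k_r−k_d)/(k_d L₀) = 0.8096,
t_c = ln(3.856 × 0.8096) / (1.45 − 0.376) = ln(3.122) / 1.074 = 1.138/1.074 = 1.060 d.
D_c = (k_d/k_r) L₀ e^(−k_d t_c) = (0.376/1.45) × 54.6 × e^(−0.376×1.060) = 0.2593 × 54.6 × 0.6713 = 9.504 mg/L.
Minimum DO = C_s − D_c = 10.8 − 9.504 = 1.296 mg/L.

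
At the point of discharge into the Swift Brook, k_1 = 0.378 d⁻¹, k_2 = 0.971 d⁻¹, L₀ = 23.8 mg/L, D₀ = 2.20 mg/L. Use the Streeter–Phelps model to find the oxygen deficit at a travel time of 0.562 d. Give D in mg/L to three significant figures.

D ≈ 4.75 mg/L

k_1 L₀/(k_2−k_1) = 0.378×23.8/(0.971−0.378) = 8.996/0.5930 = 15.17 mg/L.
e^(−k_1 t) = e^(−0.378×0.5620) = 0.8086; e^(−k_2 t) = e^(−0.971×0.5620) = 0.5794.
D = 15.17 × (0.8086 − 0.5794) + 2.20 × 0.5794 = 3.477 + 1.275 = 4.752 mg/L.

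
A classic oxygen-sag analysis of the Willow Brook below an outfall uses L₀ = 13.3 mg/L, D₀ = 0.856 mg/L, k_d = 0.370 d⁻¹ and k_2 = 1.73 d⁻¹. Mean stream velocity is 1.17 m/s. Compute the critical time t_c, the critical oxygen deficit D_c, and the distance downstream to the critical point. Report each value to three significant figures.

At the critical point dD/dt = 0, so k_d L₀ e^(−k_d t) = k_2 D. Substituting D(t) from the Streeter–Phelps equation and solving for t gives
t_c = ln[(k_2/k_d)(1 − D₀(k_2−k_d)/(k_d L₀))] / (k_2−k_d).
Here k_2−k_d = 1.360 d⁻¹ and 1 − D₀(k_2−k_d)/(k_d L₀) = 1 − 0.856×1.360/(0.370×13.3) = 0.7634, so
t_c = ln(4.676 × 0.7634) / 1.360 = 1.272 / 1.360 = 0.9356 d.
D_c = (k_d/k_2) L₀ e^(−k_d t_c) = (0.370/1.73) × 13.3 × e^(−0.370×0.9356) = 0.2139 × 13.3 × 0.7074 = 2.012 mg/L.
x_c = v t_c = 1.17 m/s × 0.9356 d × 86400 s/d = 94580 m ≈ 94.6 km.

t_c ≈ 0.936 d; D_c ≈ 2.01 mg/L; x_c ≈ 94.6 km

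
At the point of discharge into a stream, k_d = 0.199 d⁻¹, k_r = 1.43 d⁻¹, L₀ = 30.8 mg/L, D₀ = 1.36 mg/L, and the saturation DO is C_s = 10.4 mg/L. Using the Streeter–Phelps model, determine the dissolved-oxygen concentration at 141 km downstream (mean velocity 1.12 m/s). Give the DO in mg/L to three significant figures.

DO ≈ 7.12 mg/L

Travel time t = x/v = 141 km / (1.12 m/s) = 141000 m / 1.12 m/s = 125900 s = 1.457 d.
k_d L₀/(k_r−k_d) = 0.199×30.8/(1.43−0.199) = 6.129/1.231 = 4.979 mg/L.
e^(−k_d t) = e^(−0.199×1.457) = 0.7483; e^(−k_r t) = e^(−1.43×1.457) = 0.1245.
D = 4.979 × (0.7483 − 0.1245) + 1.36 × 0.1245 = 3.106 + 0.1693 = 3.275 mg/L.
DO = C_s − D = 10.4 − 3.275 = 7.125 mg/L.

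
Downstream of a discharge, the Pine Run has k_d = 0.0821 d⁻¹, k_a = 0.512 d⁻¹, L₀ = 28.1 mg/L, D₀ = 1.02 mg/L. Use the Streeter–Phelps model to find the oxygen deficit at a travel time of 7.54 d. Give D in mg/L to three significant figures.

D ≈ 2.80 mg/L

k_d L₀/(k_a−k_d) = 0.0821×28.1/(0.512−0.0821) = 2.307/0.4299 = 5.366 mg/L.
e^(−k_d t) = e^(−0.0821×7.540) = 0.5385; e^(−k_a t) = e^(−0.512×7.540) = 0.02106.
D = 5.366 × (0.5385 − 0.02106) + 1.02 × 0.02106 = 2.777 + 0.02148 = 2.798 mg/L.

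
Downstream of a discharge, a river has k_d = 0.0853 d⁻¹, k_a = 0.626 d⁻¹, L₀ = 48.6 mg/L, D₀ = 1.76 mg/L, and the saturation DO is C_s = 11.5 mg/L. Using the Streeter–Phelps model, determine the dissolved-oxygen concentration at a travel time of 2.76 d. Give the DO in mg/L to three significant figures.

k_d L₀/(k_a−k_d) = 0.0853×48.6/(0.626−0.0853) = 4.146/0.5407 = 7.667 mg/L.
e^(−k_d t) = e^(−0.0853×2.760) = 0.7902; e^(−k_a t) = e^(−0.626×2.760) = 0.1777.
D = 7.667 × (0.7902 − 0.1777) + 1.76 × 0.1777 = 4.696 + 0.3127 = 5.009 mg/L.
DO = C_s − D = 11.5 − 5.009 = 6.491 mg/L.

DO ≈ 6.49 mg/L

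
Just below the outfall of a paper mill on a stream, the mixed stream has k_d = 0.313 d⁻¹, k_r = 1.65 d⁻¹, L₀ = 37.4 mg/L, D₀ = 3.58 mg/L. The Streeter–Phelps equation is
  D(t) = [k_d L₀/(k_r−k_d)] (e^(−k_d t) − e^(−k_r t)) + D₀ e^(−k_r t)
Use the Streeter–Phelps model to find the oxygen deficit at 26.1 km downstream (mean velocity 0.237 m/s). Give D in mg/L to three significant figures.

D ≈ 5.24 mg/L

Travel time t = x/v = 26.1 km / (0.237 m/s) = 26100 m / 0.237 m/s = 110100 s = 1.275 d.
k_d L₀/(k_r−k_d) = 0.313×37.4/(1.65−0.313) = 11.71/1.337 = 8.756 mg/L.
e^(−k_d t) = e^(−0.313×1.275) = 0.6710; e^(−k_r t) = e^(−1.65×1.275) = 0.1221.
D = 8.756 × (0.6710 − 0.1221) + 3.58 × 0.1221 = 4.806 + 0.4370 = 5.243 mg/L.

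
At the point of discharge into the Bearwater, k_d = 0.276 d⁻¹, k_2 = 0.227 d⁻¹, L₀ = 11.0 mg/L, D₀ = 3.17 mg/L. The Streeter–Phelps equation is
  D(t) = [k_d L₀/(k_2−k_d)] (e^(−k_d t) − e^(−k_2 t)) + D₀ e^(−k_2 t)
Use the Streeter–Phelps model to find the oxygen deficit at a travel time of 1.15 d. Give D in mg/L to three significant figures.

k_d L₀/(k_2−k_d) = 0.276×11.0/(0.227−0.276) = 3.036/-0.04900 = -61.96 mg/L.
e^(−k_d t) = e^(−0.276×1.150) = 0.7280; e^(−k_2 t) = e^(−0.227×1.150) = 0.7702.
D = -61.96 × (0.7280 − 0.7702) + 3.17 × 0.7702 = 2.615 + 2.442 = 5.057 mg/L.

D ≈ 5.06 mg/L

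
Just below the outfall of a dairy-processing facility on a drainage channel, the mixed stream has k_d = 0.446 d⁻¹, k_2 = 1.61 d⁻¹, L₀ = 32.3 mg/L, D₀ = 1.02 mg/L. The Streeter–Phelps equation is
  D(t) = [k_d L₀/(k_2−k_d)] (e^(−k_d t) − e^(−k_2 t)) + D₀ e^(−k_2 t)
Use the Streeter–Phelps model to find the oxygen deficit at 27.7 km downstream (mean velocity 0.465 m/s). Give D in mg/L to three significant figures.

D ≈ 5.36 mg/L

Travel time t = x/v = 27.7 km / (0.465 m/s) = 27700 m / 0.465 m/s = 59570 s = 0.6895 d.
k_d L₀/(k_2−k_d) = 0.446×32.3/(1.61−0.446) = 14.41/1.164 = 12.38 mg/L.
e^(−k_d t) = e^(−0.446×0.6895) = 0.7353; e^(−k_2 t) = e^(−1.61×0.6895) = 0.3295.
D = 12.38 × (0.7353 − 0.3295) + 1.02 × 0.3295 = 5.021 + 0.3361 = 5.358 mg/L.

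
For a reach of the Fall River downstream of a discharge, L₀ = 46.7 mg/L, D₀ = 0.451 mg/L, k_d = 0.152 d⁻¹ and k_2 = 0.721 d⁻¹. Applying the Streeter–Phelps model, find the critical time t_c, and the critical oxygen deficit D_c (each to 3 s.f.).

t_c ≈ 2.67 d; D_c ≈ 6.56 mg/L

With k_2/k_d = 4.743 and 1 − D₀(k_2−k_d)/(k_d L₀) = 0.9638,
t_c = ln(4.743 × 0.9638) / (0.721 − 0.152) = ln(4.572) / 0.5690 = 1.520/0.5690 = 2.671 d.
D_c = (k_d/k_2) L₀ e^(−k_d t_c) = (0.152/0.721) × 46.7 × e^(−0.152×2.671) = 0.2108 × 46.7 × 0.6663 = 6.560 mg/L.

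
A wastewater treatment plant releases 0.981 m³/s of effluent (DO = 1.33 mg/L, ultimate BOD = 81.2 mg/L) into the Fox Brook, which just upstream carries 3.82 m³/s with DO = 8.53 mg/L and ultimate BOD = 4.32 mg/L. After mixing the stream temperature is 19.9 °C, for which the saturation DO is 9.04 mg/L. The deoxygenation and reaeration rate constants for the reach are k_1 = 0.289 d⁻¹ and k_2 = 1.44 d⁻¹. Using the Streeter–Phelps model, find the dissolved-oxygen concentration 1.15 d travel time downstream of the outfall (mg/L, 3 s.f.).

DO ≈ 6.01 mg/L

Mixed DO = (3.82×8.53 + 0.981×1.33)/(3.82+0.981) = 33.89/4.801 = 7.059 mg/L.
Mixed L₀ = (3.82×4.32 + 0.981×81.2)/(4.801) = 96.16/4.801 = 20.03 mg/L.
Initial deficit D₀ = C_s − DO₀ = 9.04 − 7.059 = 1.981 mg/L.
D(1.15) = [0.289×20.03/(1.44−0.289)](e^(−0.289×1.15) − e^(−1.44×1.15)) + 1.981 e^(−1.44×1.15)
= 5.029 × (0.7172 − 0.1909) + 1.981 × 0.1909 = 3.025 mg/L.
DO = 9.04 − 3.025 = 6.015 mg/L.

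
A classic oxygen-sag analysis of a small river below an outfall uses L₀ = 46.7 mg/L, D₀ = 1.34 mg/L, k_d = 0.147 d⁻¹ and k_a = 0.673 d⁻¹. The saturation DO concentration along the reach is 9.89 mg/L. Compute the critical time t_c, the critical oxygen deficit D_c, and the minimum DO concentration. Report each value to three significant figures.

With k_a/k_d = 4.578 and 1 − D₀(k_a−k_d)/(k_d L₀) = 0.8973,
t_c = ln(4.578 × 0.8973) / (0.673 − 0.147) = ln(4.108) / 0.5260 = 1.413/0.5260 = 2.686 d.
D_c = (k_d/k_a) L₀ e^(−k_d t_c) = (0.147/0.673) × 46.7 × e^(−0.147×2.686) = 0.2184 × 46.7 × 0.6738 = 6.873 mg/L.
Minimum DO = C_s − D_c = 9.89 − 6.873 = 3.017 mg/L.

t_c ≈ 2.69 d; D_c ≈ 6.87 mg/L; min DO ≈ 3.02 mg/L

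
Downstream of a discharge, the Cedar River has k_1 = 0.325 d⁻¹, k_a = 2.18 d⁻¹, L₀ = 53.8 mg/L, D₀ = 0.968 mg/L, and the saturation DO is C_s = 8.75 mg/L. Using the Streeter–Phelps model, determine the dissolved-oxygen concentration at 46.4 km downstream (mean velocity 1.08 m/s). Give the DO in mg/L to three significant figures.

Travel time t = x/v = 46.4 km / (1.08 m/s) = 46400 m / 1.08 m/s = 42960 s = 0.4973 d.
k_1 L₀/(k_a−k_1) = 0.325×53.8/(2.18−0.325) = 17.48/1.855 = 9.426 mg/L.
e^(−k_1 t) = e^(−0.325×0.4973) = 0.8508; e^(−k_a t) = e^(−2.18×0.4973) = 0.3382.
D = 9.426 × (0.8508 − 0.3382) + 0.968 × 0.3382 = 4.831 + 0.3274 = 5.159 mg/L.
DO = C_s − D = 8.75 − 5.159 = 3.591 mg/L.

DO ≈ 3.59 mg/L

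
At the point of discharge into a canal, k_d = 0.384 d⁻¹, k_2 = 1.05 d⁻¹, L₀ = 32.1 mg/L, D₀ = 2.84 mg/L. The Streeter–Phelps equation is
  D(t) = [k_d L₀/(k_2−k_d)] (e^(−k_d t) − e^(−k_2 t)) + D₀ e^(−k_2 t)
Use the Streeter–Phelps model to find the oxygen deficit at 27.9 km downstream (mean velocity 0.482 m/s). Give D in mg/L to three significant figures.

Travel time t = x/v = 27.9 km / (0.482 m/s) = 27900 m / 0.482 m/s = 57880 s = 0.6700 d.
k_d L₀/(k_2−k_d) = 0.384×32.1/(1.05−0.384) = 12.33/0.6660 = 18.51 mg/L.
e^(−k_d t) = e^(−0.384×0.6700) = 0.7732; e^(−k_2 t) = e^(−1.05×0.6700) = 0.4949.
D = 18.51 × (0.7732 − 0.4949) + 2.84 × 0.4949 = 5.151 + 1.405 = 6.556 mg/L.

D ≈ 6.56 mg/L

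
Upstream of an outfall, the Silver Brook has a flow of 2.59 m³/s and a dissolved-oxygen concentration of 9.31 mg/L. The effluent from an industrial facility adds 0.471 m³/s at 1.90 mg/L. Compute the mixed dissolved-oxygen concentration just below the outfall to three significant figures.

Flow-weighted mixing: C = (Q_r C_r + Q_w C_w)/(Q_r + Q_w)
= (2.59×9.31 + 0.471×1.90)/(2.59 + 0.471) = 25.01/3.061 = 8.170 mg/L.

8.17 mg/L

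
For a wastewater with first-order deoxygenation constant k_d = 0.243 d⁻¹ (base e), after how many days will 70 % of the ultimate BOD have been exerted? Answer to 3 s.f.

y/L₀ = 1 − e^(−k_d t) = 0.70 ⇒ e^(−k_d t) = 0.300
t = −ln(0.300) / 0.243 = 1.204 / 0.243 = 4.955 d.

t ≈ 4.95 d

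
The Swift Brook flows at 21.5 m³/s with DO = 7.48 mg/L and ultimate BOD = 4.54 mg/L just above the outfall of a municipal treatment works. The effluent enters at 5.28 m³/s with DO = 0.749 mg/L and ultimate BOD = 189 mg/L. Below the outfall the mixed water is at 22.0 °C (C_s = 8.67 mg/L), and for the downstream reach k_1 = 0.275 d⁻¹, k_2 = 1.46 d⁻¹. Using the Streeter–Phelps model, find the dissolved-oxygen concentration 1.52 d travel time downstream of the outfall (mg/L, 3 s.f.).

DO ≈ 3.18 mg/L

Mixed DO = (21.5×7.48 + 5.28×0.749)/(21.5+5.28) = 164.8/26.78 = 6.153 mg/L.
Mixed L₀ = (21.5×4.54 + 5.28×189)/(26.78) = 1096/26.78 = 40.91 mg/L.
Initial deficit D₀ = C_s − DO₀ = 8.67 − 6.153 = 2.517 mg/L.
D(1.52) = [0.275×40.91/(1.46−0.275)](e^(−0.275×1.52) − e^(−1.46×1.52)) + 2.517 e^(−1.46×1.52)
= 9.494 × (0.6584 − 0.1087) + 2.517 × 0.1087 = 5.492 mg/L.
DO = 8.67 − 5.492 = 3.178 mg/L.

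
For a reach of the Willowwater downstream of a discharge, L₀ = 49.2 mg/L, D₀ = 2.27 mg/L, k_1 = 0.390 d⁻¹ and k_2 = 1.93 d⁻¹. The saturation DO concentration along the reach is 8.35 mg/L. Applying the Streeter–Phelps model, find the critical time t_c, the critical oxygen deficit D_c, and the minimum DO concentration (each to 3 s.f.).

t_c ≈ 0.908 d; D_c ≈ 6.98 mg/L; min DO ≈ 1.37 mg/L

At the critical point dD/dt = 0, so k_1 L₀ e^(−k_1 t) = k_2 D. Substituting D(t) from the Streeter–Phelps equation and solving for t gives
t_c = ln[(k_2/k_1)(1 − D₀(k_2−k_1)/(k_1 L₀))] / (k_2−k_1).
Here k_2−k_1 = 1.540 d⁻¹ and 1 − D₀(k_2−k_1)/(k_1 L₀) = 1 − 2.27×1.540/(0.390×49.2) = 0.8178, so
t_c = ln(4.949 × 0.8178) / 1.540 = 1.398 / 1.540 = 0.9078 d.
D_c = (k_1/k_2) L₀ e^(−k_1 t_c) = (0.390/1.93) × 49.2 × e^(−0.390×0.9078) = 0.2021 × 49.2 × 0.7018 = 6.978 mg/L.
Minimum DO = C_s − D_c = 8.35 − 6.978 = 1.372 mg/L.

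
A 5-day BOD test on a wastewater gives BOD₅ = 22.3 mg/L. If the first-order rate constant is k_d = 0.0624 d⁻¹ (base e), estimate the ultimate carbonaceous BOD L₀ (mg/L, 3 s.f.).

BOD₅ = L₀(1 − e^(−5k_d)) ⇒ L₀ = BOD₅ / (1 − e^(−5×0.0624))
= 22.3 / (1 − 0.7320) = 22.3 / 0.2680 = 83.20 mg/L.

L₀ ≈ 83.2 mg/L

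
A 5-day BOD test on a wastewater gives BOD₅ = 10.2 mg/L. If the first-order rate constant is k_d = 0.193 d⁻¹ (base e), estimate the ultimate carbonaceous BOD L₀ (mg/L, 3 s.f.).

L₀ ≈ 16.5 mg/L

BOD₅ = L₀(1 − e^(−5k_d)) ⇒ L₀ = BOD₅ / (1 − e^(−5×0.193))
= 10.2 / (1 − 0.3810) = 10.2 / 0.6190 = 16.48 mg/L.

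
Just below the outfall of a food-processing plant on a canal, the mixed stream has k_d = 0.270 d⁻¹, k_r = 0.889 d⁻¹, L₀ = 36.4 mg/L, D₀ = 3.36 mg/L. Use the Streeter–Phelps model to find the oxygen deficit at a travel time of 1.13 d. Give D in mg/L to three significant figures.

k_d L₀/(k_r−k_d) = 0.270×36.4/(0.889−0.270) = 9.828/0.6190 = 15.88 mg/L.
e^(−k_d t) = e^(−0.270×1.130) = 0.7370; e^(−k_r t) = e^(−0.889×1.130) = 0.3662.
D = 15.88 × (0.7370 − 0.3662) + 3.36 × 0.3662 = 5.888 + 1.230 = 7.118 mg/L.

D ≈ 7.12 mg/L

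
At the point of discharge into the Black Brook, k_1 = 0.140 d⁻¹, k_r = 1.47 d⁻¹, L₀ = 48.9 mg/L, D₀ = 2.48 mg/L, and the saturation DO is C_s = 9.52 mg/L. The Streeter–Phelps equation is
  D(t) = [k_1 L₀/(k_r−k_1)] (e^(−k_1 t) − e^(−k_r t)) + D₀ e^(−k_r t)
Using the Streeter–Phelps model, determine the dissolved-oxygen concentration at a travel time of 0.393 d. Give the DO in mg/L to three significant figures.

k_1 L₀/(k_r−k_1) = 0.140×48.9/(1.47−0.140) = 6.846/1.330 = 5.147 mg/L.
e^(−k_1 t) = e^(−0.140×0.3930) = 0.9465; e^(−k_r t) = e^(−1.47×0.3930) = 0.5612.
D = 5.147 × (0.9465 − 0.5612) + 2.48 × 0.5612 = 1.983 + 1.392 = 3.375 mg/L.
DO = C_s − D = 9.52 − 3.375 = 6.145 mg/L.

DO ≈ 6.15 mg/L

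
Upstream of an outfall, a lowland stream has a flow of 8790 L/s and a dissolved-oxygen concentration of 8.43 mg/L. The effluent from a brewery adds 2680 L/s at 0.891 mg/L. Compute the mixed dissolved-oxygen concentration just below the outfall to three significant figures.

6.67 mg/L

Flow-weighted mixing: C = (Q_r C_r + Q_w C_w)/(Q_r + Q_w)
= (8790×8.43 + 2680×0.891)/(8790 + 2680) = 76490/11470 = 6.668 mg/L.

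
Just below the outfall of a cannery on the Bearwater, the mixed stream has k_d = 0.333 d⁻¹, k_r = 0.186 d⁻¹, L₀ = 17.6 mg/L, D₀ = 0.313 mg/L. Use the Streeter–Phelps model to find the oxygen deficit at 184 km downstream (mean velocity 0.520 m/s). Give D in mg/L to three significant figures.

Travel time t = x/v = 184 km / (0.520 m/s) = 184000 m / 0.520 m/s = 353800 s = 4.095 d.
k_d L₀/(k_r−k_d) = 0.333×17.6/(0.186−0.333) = 5.861/-0.1470 = -39.87 mg/L.
e^(−k_d t) = e^(−0.333×4.095) = 0.2557; e^(−k_r t) = e^(−0.186×4.095) = 0.4668.
D = -39.87 × (0.2557 − 0.4668) + 0.313 × 0.4668 = 8.419 + 0.1461 = 8.565 mg/L.

D ≈ 8.56 mg/L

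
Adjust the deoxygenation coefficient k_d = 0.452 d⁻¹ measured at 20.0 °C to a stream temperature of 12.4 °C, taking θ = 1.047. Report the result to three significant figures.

k_d ≈ 0.319 d⁻¹

k_d(T₂) = k_d(T₁) · θ^(T₂−T₁) = 0.452 × 1.047^(12.4−20.0)
= 0.452 × 1.047^-7.60 = 0.452 × 0.7054 = 0.3188 d⁻¹.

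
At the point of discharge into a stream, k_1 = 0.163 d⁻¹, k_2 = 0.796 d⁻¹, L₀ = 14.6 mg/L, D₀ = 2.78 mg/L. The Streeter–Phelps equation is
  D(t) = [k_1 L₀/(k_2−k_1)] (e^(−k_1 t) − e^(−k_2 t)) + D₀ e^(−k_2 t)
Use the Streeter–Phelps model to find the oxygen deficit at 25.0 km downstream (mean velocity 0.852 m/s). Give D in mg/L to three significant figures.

D ≈ 2.81 mg/L

Travel time t = x/v = 25.0 km / (0.852 m/s) = 25000 m / 0.852 m/s = 29340 s = 0.3396 d.
k_1 L₀/(k_2−k_1) = 0.163×14.6/(0.796−0.163) = 2.380/0.6330 = 3.760 mg/L.
e^(−k_1 t) = e^(−0.163×0.3396) = 0.9461; e^(−k_2 t) = e^(−0.796×0.3396) = 0.7631.
D = 3.760 × (0.9461 − 0.7631) + 2.78 × 0.7631 = 0.6881 + 2.121 = 2.810 mg/L.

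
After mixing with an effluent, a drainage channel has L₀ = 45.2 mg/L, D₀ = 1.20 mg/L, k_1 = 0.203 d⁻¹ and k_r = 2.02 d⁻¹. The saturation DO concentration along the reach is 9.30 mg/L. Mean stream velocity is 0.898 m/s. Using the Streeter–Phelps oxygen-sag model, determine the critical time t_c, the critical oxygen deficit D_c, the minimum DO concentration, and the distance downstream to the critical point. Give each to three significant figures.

t_c ≈ 1.12 d; D_c ≈ 3.62 mg/L; min DO ≈ 5.68 mg/L; x_c ≈ 86.5 km

At the critical point dD/dt = 0, so k_1 L₀ e^(−k_1 t) = k_r D. Substituting D(t) from the Streeter–Phelps equation and solving for t gives
t_c = ln[(k_r/k_1)(1 − D₀(k_r−k_1)/(k_1 L₀))] / (k_r−k_1).
Here k_r−k_1 = 1.817 d⁻¹ and 1 − D₀(k_r−k_1)/(k_1 L₀) = 1 − 1.20×1.817/(0.203×45.2) = 0.7624, so
t_c = ln(9.951 × 0.7624) / 1.817 = 2.026 / 1.817 = 1.115 d.
L(t_c) = L₀ e^(−k_1 t_c) = 45.2 × 0.7974 = 36.04 mg/L, and at the critical point k_r D_c = k_1 L, so D_c = (0.203/2.02) × 36.04 = 3.622 mg/L.
Minimum DO = C_s − D_c = 9.30 − 3.622 = 5.678 mg/L.
x_c = v t_c = 0.898 m/s × 1.115 d × 86400 s/d = 86530 m ≈ 86.5 km.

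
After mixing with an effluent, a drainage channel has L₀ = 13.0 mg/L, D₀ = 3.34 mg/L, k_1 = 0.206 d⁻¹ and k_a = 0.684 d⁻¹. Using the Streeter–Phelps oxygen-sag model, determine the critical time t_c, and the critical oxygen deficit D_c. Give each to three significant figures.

At the critical point dD/dt = 0, so k_1 L₀ e^(−k_1 t) = k_a D. Substituting D(t) from the Streeter–Phelps equation and solving for t gives
t_c = ln[(k_a/k_1)(1 − D₀(k_a−k_1)/(k_1 L₀))] / (k_a−k_1).
Here k_a−k_1 = 0.4780 d⁻¹ and 1 − D₀(k_a−k_1)/(k_1 L₀) = 1 − 3.34×0.4780/(0.206×13.0) = 0.4038, so
t_c = ln(3.320 × 0.4038) / 0.4780 = 0.2933 / 0.4780 = 0.6137 d.
D_c = (k_1/k_a) L₀ e^(−k_1 t_c) = (0.206/0.684) × 13.0 × e^(−0.206×0.6137) = 0.3012 × 13.0 × 0.8812 = 3.450 mg/L.

t_c ≈ 0.614 d; D_c ≈ 3.45 mg/L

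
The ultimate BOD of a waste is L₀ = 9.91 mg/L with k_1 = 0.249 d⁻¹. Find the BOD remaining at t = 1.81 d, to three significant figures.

L_t = L₀ e^(−k_1 t) = 9.91 × e^(−0.249×1.81) = 9.91 × 0.6372 = 6.315 mg/L.

L ≈ 6.31 mg/L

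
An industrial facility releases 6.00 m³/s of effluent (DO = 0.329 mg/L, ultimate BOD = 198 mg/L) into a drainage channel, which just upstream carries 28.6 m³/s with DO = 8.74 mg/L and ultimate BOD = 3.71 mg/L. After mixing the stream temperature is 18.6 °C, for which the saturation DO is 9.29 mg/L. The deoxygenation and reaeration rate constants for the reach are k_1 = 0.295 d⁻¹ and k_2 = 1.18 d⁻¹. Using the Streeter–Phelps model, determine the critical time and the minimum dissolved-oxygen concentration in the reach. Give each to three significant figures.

t_c ≈ 1.37 d; minimum DO ≈ 3.04 mg/L

Mixed DO = (28.6×8.74 + 6.00×0.329)/(28.6+6.00) = 251.9/34.60 = 7.281 mg/L.
Mixed L₀ = (28.6×3.71 + 6.00×198)/(34.60) = 1294/34.60 = 37.40 mg/L.
Initial deficit D₀ = C_s − DO₀ = 9.29 − 7.281 = 2.009 mg/L.
t_c = (1/0.8850) ln[(1.18/0.295)(1 − 2.009×0.8850/(0.295×37.40))] = 1.130 × ln(3.356) = 1.368 d.
D_c = (0.295/1.18) × 37.40 × e^(−0.295×1.368) = 0.2500 × 37.40 × 0.6680 = 6.246 mg/L.
Minimum DO = 9.29 − 6.246 = 3.044 mg/L.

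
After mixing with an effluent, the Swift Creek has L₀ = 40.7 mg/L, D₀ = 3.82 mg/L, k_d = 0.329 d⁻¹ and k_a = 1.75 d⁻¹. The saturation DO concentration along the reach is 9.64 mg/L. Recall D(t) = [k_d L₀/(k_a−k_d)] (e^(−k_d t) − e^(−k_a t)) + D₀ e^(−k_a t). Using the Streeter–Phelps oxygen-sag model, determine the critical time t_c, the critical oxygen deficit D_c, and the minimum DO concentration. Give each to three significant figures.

t_c ≈ 0.810 d; D_c ≈ 5.86 mg/L; min DO ≈ 3.78 mg/L

t_c = [1/(k_a−k_d)] ln[(k_a/k_d)(1 − D₀(k_a−k_d)/(k_d L₀))]
= [1/(1.75−0.329)] ln[(1.75/0.329)(1 − 3.82×1.421/(0.329×40.7))]
= (1/1.421) ln[5.319 × 0.5946] = 0.7037 × ln(3.163) = 0.7037 × 1.151 = 0.8103 d.
L(t_c) = L₀ e^(−k_d t_c) = 40.7 × 0.7660 = 31.18 mg/L, and at the critical point k_a D_c = k_d L, so D_c = (0.329/1.75) × 31.18 = 5.861 mg/L.
Minimum DO = C_s − D_c = 9.64 − 5.861 = 3.779 mg/L.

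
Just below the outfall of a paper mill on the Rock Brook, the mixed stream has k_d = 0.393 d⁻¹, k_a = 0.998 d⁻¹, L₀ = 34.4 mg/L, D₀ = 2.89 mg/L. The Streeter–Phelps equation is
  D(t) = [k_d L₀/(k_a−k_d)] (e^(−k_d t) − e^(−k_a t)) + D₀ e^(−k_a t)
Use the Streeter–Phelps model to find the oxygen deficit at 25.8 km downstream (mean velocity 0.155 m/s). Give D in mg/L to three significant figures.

Travel time t = x/v = 25.8 km / (0.155 m/s) = 25800 m / 0.155 m/s = 166500 s = 1.927 d.
k_d L₀/(k_a−k_d) = 0.393×34.4/(0.998−0.393) = 13.52/0.6050 = 22.35 mg/L.
e^(−k_d t) = e^(−0.393×1.927) = 0.4690; e^(−k_a t) = e^(−0.998×1.927) = 0.1462.
D = 22.35 × (0.4690 − 0.1462) + 2.89 × 0.1462 = 7.213 + 0.4226 = 7.636 mg/L.

D ≈ 7.64 mg/L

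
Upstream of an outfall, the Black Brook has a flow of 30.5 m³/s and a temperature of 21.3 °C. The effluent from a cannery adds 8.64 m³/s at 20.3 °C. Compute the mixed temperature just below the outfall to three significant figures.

Flow-weighted mixing: C = (Q_r C_r + Q_w C_w)/(Q_r + Q_w)
= (30.5×21.3 + 8.64×20.3)/(30.5 + 8.64) = 825.0/39.14 = 21.08 °C.

21.1 °C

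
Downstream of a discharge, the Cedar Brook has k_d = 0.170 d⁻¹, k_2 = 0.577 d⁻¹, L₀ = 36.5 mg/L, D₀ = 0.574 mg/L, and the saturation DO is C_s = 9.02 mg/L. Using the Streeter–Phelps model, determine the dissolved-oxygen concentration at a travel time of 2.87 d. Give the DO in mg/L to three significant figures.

k_d L₀/(k_2−k_d) = 0.170×36.5/(0.577−0.170) = 6.205/0.4070 = 15.25 mg/L.
e^(−k_d t) = e^(−0.170×2.870) = 0.6139; e^(−k_2 t) = e^(−0.577×2.870) = 0.1909.
D = 15.25 × (0.6139 − 0.1909) + 0.574 × 0.1909 = 6.449 + 0.1096 = 6.559 mg/L.
DO = C_s − D = 9.02 − 6.559 = 2.461 mg/L.

DO ≈ 2.46 mg/L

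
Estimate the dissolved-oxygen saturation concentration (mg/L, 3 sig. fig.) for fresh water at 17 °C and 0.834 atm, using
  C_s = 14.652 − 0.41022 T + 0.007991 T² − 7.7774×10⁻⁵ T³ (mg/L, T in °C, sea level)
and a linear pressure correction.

C_s ≈ 8.01 mg/L

At sea level: C_s = 14.652 − 0.41022×17 + 0.007991×17² − 7.7774×10⁻⁵×17³ = 9.606 mg/L.
Pressure correction: C_s' = 9.606 × 0.834 = 8.011 mg/L.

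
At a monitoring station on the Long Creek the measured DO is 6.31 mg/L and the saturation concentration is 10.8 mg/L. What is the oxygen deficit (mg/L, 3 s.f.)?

D ≈ 4.49 mg/L

D = C_s − C = 10.8 − 6.31 = 4.49 mg/L.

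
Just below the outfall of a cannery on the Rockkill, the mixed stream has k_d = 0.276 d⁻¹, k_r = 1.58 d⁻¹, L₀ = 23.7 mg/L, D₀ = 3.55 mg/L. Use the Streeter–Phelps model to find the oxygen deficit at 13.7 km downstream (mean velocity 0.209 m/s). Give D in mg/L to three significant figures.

Travel time t = x/v = 13.7 km / (0.209 m/s) = 13700 m / 0.209 m/s = 65550 s = 0.7587 d.
k_d L₀/(k_r−k_d) = 0.276×23.7/(1.58−0.276) = 6.541/1.304 = 5.016 mg/L.
e^(−k_d t) = e^(−0.276×0.7587) = 0.8111; e^(−k_r t) = e^(−1.58×0.7587) = 0.3016.
D = 5.016 × (0.8111 − 0.3016) + 3.55 × 0.3016 = 2.556 + 1.071 = 3.626 mg/L.

D ≈ 3.63 mg/L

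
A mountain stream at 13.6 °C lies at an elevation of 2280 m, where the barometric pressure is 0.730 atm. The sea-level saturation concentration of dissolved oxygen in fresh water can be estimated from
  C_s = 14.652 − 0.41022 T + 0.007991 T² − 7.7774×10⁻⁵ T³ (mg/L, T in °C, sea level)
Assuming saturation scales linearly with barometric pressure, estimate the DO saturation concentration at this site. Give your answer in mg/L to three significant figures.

At sea level: C_s = 14.652 − 0.41022×13.6 + 0.007991×13.6² − 7.7774×10⁻⁵×13.6³ = 10.36 mg/L.
Pressure correction: C_s' = 10.36 × 0.730 = 7.559 mg/L.

C_s ≈ 7.56 mg/L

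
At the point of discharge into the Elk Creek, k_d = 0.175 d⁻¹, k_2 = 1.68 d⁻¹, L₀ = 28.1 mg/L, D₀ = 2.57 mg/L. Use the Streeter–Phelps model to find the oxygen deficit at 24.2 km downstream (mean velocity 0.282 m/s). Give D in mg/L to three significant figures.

D ≈ 2.61 mg/L

Travel time t = x/v = 24.2 km / (0.282 m/s) = 24200 m / 0.282 m/s = 85820 s = 0.9932 d.
k_d L₀/(k_2−k_d) = 0.175×28.1/(1.68−0.175) = 4.917/1.505 = 3.267 mg/L.
e^(−k_d t) = e^(−0.175×0.9932) = 0.8405; e^(−k_2 t) = e^(−1.68×0.9932) = 0.1885.
D = 3.267 × (0.8405 − 0.1885) + 2.57 × 0.1885 = 2.130 + 0.4845 = 2.615 mg/L.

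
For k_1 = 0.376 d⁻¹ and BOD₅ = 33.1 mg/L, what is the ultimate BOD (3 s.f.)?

L₀ ≈ 39.1 mg/L

BOD₅ = L₀(1 − e^(−5k_1)) ⇒ L₀ = BOD₅ / (1 − e^(−5×0.376))
= 33.1 / (1 − 0.1526) = 33.1 / 0.8474 = 39.06 mg/L.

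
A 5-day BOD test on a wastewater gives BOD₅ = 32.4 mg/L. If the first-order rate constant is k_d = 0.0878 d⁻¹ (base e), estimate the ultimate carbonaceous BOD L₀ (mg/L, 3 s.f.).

BOD₅ = L₀(1 − e^(−5k_d)) ⇒ L₀ = BOD₅ / (1 − e^(−5×0.0878))
= 32.4 / (1 − 0.6447) = 32.4 / 0.3553 = 91.19 mg/L.

L₀ ≈ 91.2 mg/L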